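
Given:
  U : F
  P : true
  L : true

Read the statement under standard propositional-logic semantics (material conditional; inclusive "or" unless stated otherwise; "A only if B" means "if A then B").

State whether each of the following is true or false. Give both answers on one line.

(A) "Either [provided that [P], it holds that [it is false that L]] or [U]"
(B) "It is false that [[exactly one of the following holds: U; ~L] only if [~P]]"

(A) F; (B) F

(A): In symbols: (P → ¬L) ∨ U

¬L = ¬T = F
P → ¬L = T → F = F
(P → ¬L) ∨ U = F ∨ F = F
Thus (A) is false.

(B): This is ¬((U ⊕ ¬L) → ¬P).

¬L = ¬T = F
U ⊕ ¬L = F ⊕ F = F
¬P = ¬T = F
(U ⊕ ¬L) → ¬P = F → F = T
¬((U ⊕ ¬L) → ¬P) = ¬T = F
So (B) is false.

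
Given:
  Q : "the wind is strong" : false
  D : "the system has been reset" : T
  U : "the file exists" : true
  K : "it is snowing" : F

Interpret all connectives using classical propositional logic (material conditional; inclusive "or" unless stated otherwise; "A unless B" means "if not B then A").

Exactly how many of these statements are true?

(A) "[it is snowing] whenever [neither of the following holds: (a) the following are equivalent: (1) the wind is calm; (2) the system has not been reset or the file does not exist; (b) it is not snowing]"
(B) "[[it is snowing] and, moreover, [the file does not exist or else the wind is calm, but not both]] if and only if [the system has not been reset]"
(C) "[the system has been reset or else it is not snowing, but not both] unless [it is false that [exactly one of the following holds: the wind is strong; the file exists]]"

2

(A): In symbols: ((~Q <-> (~D | ~U)) nor ~K) -> K

~Q = ~F = T
~D = ~T = F
~U = ~T = F
~D | ~U = F | F = F
~Q <-> (~D | ~U) = T <-> F = F
~K = ~F = T
(~Q <-> (~D | ~U)) nor ~K = F nor T = F
((~Q <-> (~D | ~U)) nor ~K) -> K = F -> F = T
So (A) is true.

(B): Formalization: (K & (~U xor ~Q)) <-> ~D

~U = ~T = F
~Q = ~F = T
~U xor ~Q = F xor T = T
K & (~U xor ~Q) = F & T = F
~D = ~T = F
(K & (~U xor ~Q)) <-> ~D = F <-> F = T
So (B) is true.

(C): In symbols: (D xor ~K) | ~(Q xor U)

~K = ~F = T
D xor ~K = T xor T = F
Q xor U = F xor T = T
~(Q xor U) = ~T = F
(D xor ~K) | ~(Q xor U) = F | F = F
Thus (C) is false.

Count: 2.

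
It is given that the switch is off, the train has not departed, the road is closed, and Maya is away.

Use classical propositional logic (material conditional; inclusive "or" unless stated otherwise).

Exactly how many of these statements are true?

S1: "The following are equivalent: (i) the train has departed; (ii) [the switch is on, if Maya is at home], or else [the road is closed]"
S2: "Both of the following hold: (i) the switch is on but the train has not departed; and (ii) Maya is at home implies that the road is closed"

Let Q = "the train has departed" (F), S = "Maya is at home" (F), P = "the switch is on" (F), R = "the road is closed" (T).

S1: Parsed as Q ↔ ((S → P) ∨ R)

S → P = F → F = T
(S → P) ∨ R = T ∨ T = T
Q ↔ ((S → P) ∨ R) = F ↔ T = F
Hence S1 is false.

S2: This is (P ∧ ¬Q) ∧ (S → R).

¬Q = ¬F = T
P ∧ ¬Q = F ∧ T = F
S → R = F → T = T
(P ∧ ¬Q) ∧ (S → R) = F ∧ T = F
So S2 is false.

Count: 0.

0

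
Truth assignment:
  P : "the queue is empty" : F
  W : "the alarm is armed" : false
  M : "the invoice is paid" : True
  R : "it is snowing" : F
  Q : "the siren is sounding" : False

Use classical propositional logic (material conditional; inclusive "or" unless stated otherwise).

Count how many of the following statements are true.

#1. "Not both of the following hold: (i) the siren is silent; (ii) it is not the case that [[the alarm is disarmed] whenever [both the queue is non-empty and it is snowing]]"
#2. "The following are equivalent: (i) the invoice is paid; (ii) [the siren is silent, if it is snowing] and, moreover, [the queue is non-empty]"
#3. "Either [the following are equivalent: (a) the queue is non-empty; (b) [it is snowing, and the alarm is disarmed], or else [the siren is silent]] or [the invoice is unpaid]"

#1: Parsed as ~Q nand ~((~P & R) -> ~W)

~Q = ~F = T
~P = ~F = T
~P & R = T & F = F
~W = ~F = T
(~P & R) -> ~W = F -> T = T
~((~P & R) -> ~W) = ~T = F
~Q nand ~((~P & R) -> ~W) = T nand F = T
Hence #1 is true.

#2: This is M <-> ((R -> ~Q) & ~P).

~Q = ~F = T
R -> ~Q = F -> T = T
~P = ~F = T
(R -> ~Q) & ~P = T & T = T
M <-> ((R -> ~Q) & ~P) = T <-> T = T
Thus #2 is true.

#3: Parsed as (~P <-> ((R & ~W) | ~Q)) | ~M

~P = ~F = T
~W = ~F = T
R & ~W = F & T = F
~Q = ~F = T
(R & ~W) | ~Q = F | T = T
~P <-> ((R & ~W) | ~Q) = T <-> T = T
~M = ~T = F
(~P <-> ((R & ~W) | ~Q)) | ~M = T | F = T
So #3 is true.

3 of the 3 statements are true (#1, #2, #3).

3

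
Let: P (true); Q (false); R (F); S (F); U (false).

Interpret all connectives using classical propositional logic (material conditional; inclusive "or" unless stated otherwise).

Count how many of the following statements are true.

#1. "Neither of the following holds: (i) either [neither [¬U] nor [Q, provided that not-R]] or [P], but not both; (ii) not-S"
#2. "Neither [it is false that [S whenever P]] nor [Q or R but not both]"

0

#1: In symbols: ((not U nor (not R -> Q)) xor P) nor not S

not U = not False = True
not R = not False = True
not R -> Q = True -> False = False
not U nor (not R -> Q) = True nor False = False
(not U nor (not R -> Q)) xor P = False xor True = True
not S = not False = True
((not U nor (not R -> Q)) xor P) nor not S = True nor True = False
Thus #1 is false.

#2: This is not (P -> S) nor (Q xor R).

P -> S = True -> False = False
not (P -> S) = not False = True
Q xor R = False xor False = False
not (P -> S) nor (Q xor R) = True nor False = False
Hence #2 is false.

True statements: 0 (none).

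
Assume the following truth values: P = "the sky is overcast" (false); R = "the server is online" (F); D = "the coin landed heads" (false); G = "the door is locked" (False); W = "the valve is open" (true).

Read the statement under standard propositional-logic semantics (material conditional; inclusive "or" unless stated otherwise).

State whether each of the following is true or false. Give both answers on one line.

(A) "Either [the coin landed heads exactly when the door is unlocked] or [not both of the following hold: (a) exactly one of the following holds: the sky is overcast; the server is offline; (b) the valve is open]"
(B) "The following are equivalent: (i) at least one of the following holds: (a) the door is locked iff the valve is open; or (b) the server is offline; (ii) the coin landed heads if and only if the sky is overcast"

(A) false, (B) true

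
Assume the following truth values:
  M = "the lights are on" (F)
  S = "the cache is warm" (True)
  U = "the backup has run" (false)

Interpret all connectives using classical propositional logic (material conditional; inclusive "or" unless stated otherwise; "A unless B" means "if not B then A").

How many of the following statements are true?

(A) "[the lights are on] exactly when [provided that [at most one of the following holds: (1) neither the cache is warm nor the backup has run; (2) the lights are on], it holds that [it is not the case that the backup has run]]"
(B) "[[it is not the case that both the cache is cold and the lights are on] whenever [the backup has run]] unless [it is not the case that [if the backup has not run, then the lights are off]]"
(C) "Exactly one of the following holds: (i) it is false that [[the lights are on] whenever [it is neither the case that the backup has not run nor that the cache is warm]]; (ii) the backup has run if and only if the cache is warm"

1

(A): In symbols: M <-> (((S nor U) nand M) -> ~U)

S nor U = T nor F = F
(S nor U) nand M = F nand F = T
~U = ~F = T
((S nor U) nand M) -> ~U = T -> T = T
M <-> (((S nor U) nand M) -> ~U) = F <-> T = F
Thus (A) is false.

(B): This is (U -> (~S nand M)) | ~(~U -> ~M).

~S = ~T = F
~S nand M = F nand F = T
U -> (~S nand M) = F -> T = T
~U = ~F = T
~M = ~F = T
~U -> ~M = T -> T = T
~(~U -> ~M) = ~T = F
(U -> (~S nand M)) | ~(~U -> ~M) = T | F = T
Thus (B) is true.

(C): Parsed as ~((~U nor S) -> M) xor (U <-> S)

~U = ~F = T
~U nor S = T nor T = F
(~U nor S) -> M = F -> F = T
~((~U nor S) -> M) = ~T = F
U <-> S = F <-> T = F
~((~U nor S) -> M) xor (U <-> S) = F xor F = F
Thus (C) is false.

True statements: 1.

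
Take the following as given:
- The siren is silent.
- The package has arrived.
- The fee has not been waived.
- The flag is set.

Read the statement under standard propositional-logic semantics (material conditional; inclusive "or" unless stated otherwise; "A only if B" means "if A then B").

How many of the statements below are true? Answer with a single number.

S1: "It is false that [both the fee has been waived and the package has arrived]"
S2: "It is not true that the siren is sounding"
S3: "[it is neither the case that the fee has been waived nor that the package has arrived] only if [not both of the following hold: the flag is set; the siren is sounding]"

Let R = "the fee has been waived" (F), Q = "the package has arrived" (T), P = "the siren is sounding" (F), S = "the flag is set" (T).

S1: This is ~(R & Q).

R & Q = F & T = F
~(R & Q) = ~F = T
Hence S1 is true.

S2: Formalization: ~P

~P = ~F = T
Thus S2 is true.

S3: Formalization: (R nor Q) -> (S nand P)

R nor Q = F nor T = F
S nand P = T nand F = T
(R nor Q) -> (S nand P) = F -> T = T
Thus S3 is true.

True statements: 3 (S1, S2, S3).

3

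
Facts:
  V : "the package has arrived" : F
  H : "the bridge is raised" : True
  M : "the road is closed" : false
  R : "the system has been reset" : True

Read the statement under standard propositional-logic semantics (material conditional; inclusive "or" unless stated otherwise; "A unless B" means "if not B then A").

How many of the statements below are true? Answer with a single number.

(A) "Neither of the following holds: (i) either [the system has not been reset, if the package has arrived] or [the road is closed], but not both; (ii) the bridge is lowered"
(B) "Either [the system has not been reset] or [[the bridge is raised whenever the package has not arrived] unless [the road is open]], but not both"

(A): This is ((V -> ~R) xor M) nor ~H.

~R = ~T = F
V -> ~R = F -> F = T
(V -> ~R) xor M = T xor F = T
~H = ~T = F
((V -> ~R) xor M) nor ~H = T nor F = F
So (A) is false.

(B): This is ~R xor ((~V -> H) | ~M).

~R = ~T = F
~V = ~F = T
~V -> H = T -> T = T
~M = ~F = T
(~V -> H) | ~M = T | T = T
~R xor ((~V -> H) | ~M) = F xor T = T
Hence (B) is true.

1 of the 2 statements is true.

1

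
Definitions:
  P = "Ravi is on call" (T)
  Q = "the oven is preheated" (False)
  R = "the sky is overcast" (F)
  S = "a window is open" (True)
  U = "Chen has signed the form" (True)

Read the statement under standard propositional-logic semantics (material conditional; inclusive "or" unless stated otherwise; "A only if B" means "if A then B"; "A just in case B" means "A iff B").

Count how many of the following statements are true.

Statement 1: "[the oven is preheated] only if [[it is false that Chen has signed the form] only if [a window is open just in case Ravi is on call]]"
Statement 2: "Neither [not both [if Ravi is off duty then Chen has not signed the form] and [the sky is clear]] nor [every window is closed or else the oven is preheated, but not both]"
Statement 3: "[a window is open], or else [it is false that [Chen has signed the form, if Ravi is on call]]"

3

Statement 1: In symbols: Q -> (~U -> (S <-> P))

~U = ~T = F
S <-> P = T <-> T = T
~U -> (S <-> P) = F -> T = T
Q -> (~U -> (S <-> P)) = F -> T = T
Thus Statement 1 is true.

Statement 2: Parsed as ((~P -> ~U) nand ~R) nor (~S xor Q)

~P = ~T = F
~U = ~T = F
~P -> ~U = F -> F = T
~R = ~F = T
(~P -> ~U) nand ~R = T nand T = F
~S = ~T = F
~S xor Q = F xor F = F
((~P -> ~U) nand ~R) nor (~S xor Q) = F nor F = T
So Statement 2 is true.

Statement 3: This is S | ~(P -> U).

P -> U = T -> T = T
~(P -> U) = ~T = F
S | ~(P -> U) = T | F = T
Thus Statement 3 is true.

True statements: 3 (Statement 1, Statement 2, Statement 3).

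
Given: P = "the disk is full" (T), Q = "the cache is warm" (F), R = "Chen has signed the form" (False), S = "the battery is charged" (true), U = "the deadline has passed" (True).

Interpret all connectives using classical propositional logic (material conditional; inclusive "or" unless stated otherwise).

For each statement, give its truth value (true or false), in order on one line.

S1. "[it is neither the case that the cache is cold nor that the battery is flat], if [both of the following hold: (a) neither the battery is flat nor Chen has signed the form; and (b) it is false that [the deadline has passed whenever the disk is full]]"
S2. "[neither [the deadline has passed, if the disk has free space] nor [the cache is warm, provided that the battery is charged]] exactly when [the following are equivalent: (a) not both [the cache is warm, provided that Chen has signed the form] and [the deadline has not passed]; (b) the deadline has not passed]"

S1: Parsed as ((not S nor R) and not (P -> U)) -> (not Q nor not S)

not S = not True = False
not S nor R = False nor False = True
P -> U = True -> True = True
not (P -> U) = not True = False
(not S nor R) and not (P -> U) = True and False = False
not Q = not False = True
not S = not True = False
not Q nor not S = True nor False = False
((not S nor R) and not (P -> U)) -> (not Q nor not S) = False -> False = True
Hence S1 is true.

S2: Parsed as ((not P -> U) nor (S -> Q)) iff (((R -> Q) nand not U) iff not U)

not P = not True = False
not P -> U = False -> True = True
S -> Q = True -> False = False
(not P -> U) nor (S -> Q) = True nor False = False
R -> Q = False -> False = True
not U = not True = False
(R -> Q) nand not U = True nand False = True
not U = not True = False
((R -> Q) nand not U) iff not U = True iff False = False
((not P -> U) nor (S -> Q)) iff (((R -> Q) nand not U) iff not U) = False iff False = True
Thus S2 is true.

S1 T, S2 T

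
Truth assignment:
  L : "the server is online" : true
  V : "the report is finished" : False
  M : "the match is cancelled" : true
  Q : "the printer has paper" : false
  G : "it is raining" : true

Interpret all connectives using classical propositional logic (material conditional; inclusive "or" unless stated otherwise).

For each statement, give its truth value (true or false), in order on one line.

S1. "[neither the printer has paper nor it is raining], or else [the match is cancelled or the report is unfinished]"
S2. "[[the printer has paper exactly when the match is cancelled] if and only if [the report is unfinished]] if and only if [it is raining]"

S1: Formalization: (Q nor G) or (M or not V)

Q nor G = False nor True = False
not V = not False = True
M or not V = True or True = True
(Q nor G) or (M or not V) = False or True = True
Thus S1 is true.

S2: Formalization: ((Q iff M) iff not V) iff G

Q iff M = False iff True = False
not V = not False = True
(Q iff M) iff not V = False iff True = False
((Q iff M) iff not V) iff G = False iff True = False
Thus S2 is false.

S1 True, S2 False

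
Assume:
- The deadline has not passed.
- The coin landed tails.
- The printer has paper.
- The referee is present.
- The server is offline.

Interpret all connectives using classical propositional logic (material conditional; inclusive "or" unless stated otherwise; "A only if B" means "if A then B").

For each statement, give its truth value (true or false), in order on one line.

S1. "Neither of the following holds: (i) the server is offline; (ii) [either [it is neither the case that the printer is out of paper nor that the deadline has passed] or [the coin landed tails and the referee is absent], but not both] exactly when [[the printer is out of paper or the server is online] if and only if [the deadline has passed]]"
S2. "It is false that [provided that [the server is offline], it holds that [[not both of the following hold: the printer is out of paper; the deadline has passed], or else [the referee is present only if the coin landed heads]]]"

Let V = "the server is online" (F), L = "the printer has paper" (T), W = "the deadline has passed" (F), D = "the coin landed heads" (F), R = "the referee is present" (T).

S1: Parsed as ~V nor (((~L nor W) xor (~D & ~R)) <-> ((~L | V) <-> W))

~V = ~F = T
~L = ~T = F
~L nor W = F nor F = T
~D = ~F = T
~R = ~T = F
~D & ~R = T & F = F
(~L nor W) xor (~D & ~R) = T xor F = T
~L = ~T = F
~L | V = F | F = F
(~L | V) <-> W = F <-> F = T
((~L nor W) xor (~D & ~R)) <-> ((~L | V) <-> W) = T <-> T = T
~V nor (((~L nor W) xor (~D & ~R)) <-> ((~L | V) <-> W)) = T nor T = F
So S1 is false.

S2: In symbols: ~(~V -> ((~L nand W) | (R -> D)))

~V = ~F = T
~L = ~T = F
~L nand W = F nand F = T
R -> D = T -> F = F
(~L nand W) | (R -> D) = T | F = T
~V -> ((~L nand W) | (R -> D)) = T -> T = T
~(~V -> ((~L nand W) | (R -> D))) = ~T = F
Hence S2 is false.

S1 F; S2 F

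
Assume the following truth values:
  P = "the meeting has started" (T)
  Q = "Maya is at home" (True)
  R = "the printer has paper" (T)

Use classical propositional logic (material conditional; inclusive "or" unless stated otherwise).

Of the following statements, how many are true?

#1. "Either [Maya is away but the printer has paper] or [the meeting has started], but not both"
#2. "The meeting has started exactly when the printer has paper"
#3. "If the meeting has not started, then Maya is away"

#1: This is (~Q & R) xor P.

~Q = ~T = F
~Q & R = F & T = F
(~Q & R) xor P = F xor T = T
So #1 is true.

#2: In symbols: P <-> R

P <-> R = T <-> T = T
Hence #2 is true.

#3: Formalization: ~P -> ~Q

~P = ~T = F
~Q = ~T = F
~P -> ~Q = F -> F = T
Thus #3 is true.

Count: 3.

3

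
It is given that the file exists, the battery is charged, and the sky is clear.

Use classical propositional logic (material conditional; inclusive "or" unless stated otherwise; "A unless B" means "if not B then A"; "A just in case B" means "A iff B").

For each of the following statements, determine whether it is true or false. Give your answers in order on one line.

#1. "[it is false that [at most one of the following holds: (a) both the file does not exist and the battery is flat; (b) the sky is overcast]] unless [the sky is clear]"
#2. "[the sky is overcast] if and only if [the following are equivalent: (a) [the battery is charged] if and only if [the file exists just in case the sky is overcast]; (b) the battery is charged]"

#1 True, #2 True

Let G = "the file exists" (True), P = "the battery is charged" (True), D = "the sky is overcast" (False).

#1: In symbols: not ((not G and not P) nand D) or not D

not G = not True = False
not P = not True = False
not G and not P = False and False = False
(not G and not P) nand D = False nand False = True
not ((not G and not P) nand D) = not True = False
not D = not False = True
not ((not G and not P) nand D) or not D = False or True = True
So #1 is true.

#2: This is D iff ((P iff (G iff D)) iff P).

G iff D = True iff False = False
P iff (G iff D) = True iff False = False
(P iff (G iff D)) iff P = False iff True = False
D iff ((P iff (G iff D)) iff P) = False iff False = True
So #2 is true.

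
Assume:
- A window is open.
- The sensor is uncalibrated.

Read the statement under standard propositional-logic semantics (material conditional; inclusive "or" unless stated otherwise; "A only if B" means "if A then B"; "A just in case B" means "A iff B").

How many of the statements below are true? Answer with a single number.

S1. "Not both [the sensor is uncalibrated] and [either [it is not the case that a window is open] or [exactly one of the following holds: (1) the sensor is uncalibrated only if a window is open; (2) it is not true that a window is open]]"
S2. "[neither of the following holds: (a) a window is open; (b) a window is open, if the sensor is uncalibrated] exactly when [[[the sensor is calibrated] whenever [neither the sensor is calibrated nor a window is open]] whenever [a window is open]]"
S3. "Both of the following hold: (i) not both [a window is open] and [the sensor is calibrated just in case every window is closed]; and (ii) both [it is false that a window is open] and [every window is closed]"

0

Let R = "the sensor is calibrated" (F), V = "a window is open" (T).

S1: In symbols: ¬R ↑ (¬V ∨ ((¬R → V) ⊕ ¬V))

¬R = ¬F = T
¬V = ¬T = F
¬R = ¬F = T
¬R → V = T → T = T
¬V = ¬T = F
(¬R → V) ⊕ ¬V = T ⊕ F = T
¬V ∨ ((¬R → V) ⊕ ¬V) = F ∨ T = T
¬R ↑ (¬V ∨ ((¬R → V) ⊕ ¬V)) = T ↑ T = F
So S1 is false.

S2: Parsed as (V ↓ (¬R → V)) ↔ (V → ((R ↓ V) → R))

¬R = ¬F = T
¬R → V = T → T = T
V ↓ (¬R → V) = T ↓ T = F
R ↓ V = F ↓ T = F
(R ↓ V) → R = F → F = T
V → ((R ↓ V) → R) = T → T = T
(V ↓ (¬R → V)) ↔ (V → ((R ↓ V) → R)) = F ↔ T = F
So S2 is false.

S3: In symbols: (V ↑ (R ↔ ¬V)) ∧ (¬V ∧ ¬V)

¬V = ¬T = F
R ↔ ¬V = F ↔ F = T
V ↑ (R ↔ ¬V) = T ↑ T = F
¬V = ¬T = F
¬V = ¬T = F
¬V ∧ ¬V = F ∧ F = F
(V ↑ (R ↔ ¬V)) ∧ (¬V ∧ ¬V) = F ∧ F = F
So S3 is false.

Count: 0.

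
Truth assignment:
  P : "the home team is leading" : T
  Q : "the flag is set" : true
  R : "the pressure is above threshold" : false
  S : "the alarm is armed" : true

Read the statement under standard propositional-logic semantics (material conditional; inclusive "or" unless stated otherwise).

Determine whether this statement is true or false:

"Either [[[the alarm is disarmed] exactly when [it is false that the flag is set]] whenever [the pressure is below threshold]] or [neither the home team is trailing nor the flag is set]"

True

In symbols: (not R -> (not S iff not Q)) or (not P nor Q)

not R = not False = True
not S = not True = False
not Q = not True = False
not S iff not Q = False iff False = True
not R -> (not S iff not Q) = True -> True = True
not P = not True = False
not P nor Q = False nor True = False
(not R -> (not S iff not Q)) or (not P nor Q) = True or False = True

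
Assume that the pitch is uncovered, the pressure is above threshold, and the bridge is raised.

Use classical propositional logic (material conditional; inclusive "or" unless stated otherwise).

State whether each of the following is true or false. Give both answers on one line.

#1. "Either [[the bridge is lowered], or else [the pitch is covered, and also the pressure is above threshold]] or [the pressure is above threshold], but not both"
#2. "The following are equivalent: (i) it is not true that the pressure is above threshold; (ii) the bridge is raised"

#1 True, #2 False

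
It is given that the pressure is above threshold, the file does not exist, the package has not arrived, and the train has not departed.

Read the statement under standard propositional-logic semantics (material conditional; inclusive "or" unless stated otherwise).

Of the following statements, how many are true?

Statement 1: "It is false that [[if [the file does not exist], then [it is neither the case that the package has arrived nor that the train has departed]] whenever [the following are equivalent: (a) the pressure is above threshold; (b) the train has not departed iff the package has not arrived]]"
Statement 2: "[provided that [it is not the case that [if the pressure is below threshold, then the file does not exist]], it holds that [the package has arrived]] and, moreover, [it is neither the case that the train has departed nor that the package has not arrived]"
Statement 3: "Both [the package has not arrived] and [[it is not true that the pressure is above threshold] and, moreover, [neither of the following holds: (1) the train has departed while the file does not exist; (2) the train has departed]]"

0

Let P = "the pressure is above threshold" (T), S = "the train has departed" (F), R = "the package has arrived" (F), Q = "the file exists" (F).

Statement 1: Parsed as ~((P <-> (~S <-> ~R)) -> (~Q -> (R nor S)))

~S = ~F = T
~R = ~F = T
~S <-> ~R = T <-> T = T
P <-> (~S <-> ~R) = T <-> T = T
~Q = ~F = T
R nor S = F nor F = T
~Q -> (R nor S) = T -> T = T
(P <-> (~S <-> ~R)) -> (~Q -> (R nor S)) = T -> T = T
~((P <-> (~S <-> ~R)) -> (~Q -> (R nor S))) = ~T = F
Thus Statement 1 is false.

Statement 2: This is (~(~P -> ~Q) -> R) & (S nor ~R).

~P = ~T = F
~Q = ~F = T
~P -> ~Q = F -> T = T
~(~P -> ~Q) = ~T = F
~(~P -> ~Q) -> R = F -> F = T
~R = ~F = T
S nor ~R = F nor T = F
(~(~P -> ~Q) -> R) & (S nor ~R) = T & F = F
So Statement 2 is false.

Statement 3: Parsed as ~R & (~P & ((S & ~Q) nor S))

~R = ~F = T
~P = ~T = F
~Q = ~F = T
S & ~Q = F & T = F
(S & ~Q) nor S = F nor F = T
~P & ((S & ~Q) nor S) = F & T = F
~R & (~P & ((S & ~Q) nor S)) = T & F = F
Thus Statement 3 is false.

Count: 0.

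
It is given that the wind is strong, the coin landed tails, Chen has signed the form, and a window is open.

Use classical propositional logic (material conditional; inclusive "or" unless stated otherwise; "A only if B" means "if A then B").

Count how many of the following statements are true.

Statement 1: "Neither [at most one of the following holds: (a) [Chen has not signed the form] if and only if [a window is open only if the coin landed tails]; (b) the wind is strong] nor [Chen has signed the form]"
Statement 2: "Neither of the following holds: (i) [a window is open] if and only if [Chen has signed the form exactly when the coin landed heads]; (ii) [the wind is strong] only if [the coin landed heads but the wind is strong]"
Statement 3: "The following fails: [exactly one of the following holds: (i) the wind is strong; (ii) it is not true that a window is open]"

1

Let R = "Chen has signed the form" (True), S = "a window is open" (True), Q = "the coin landed heads" (False), P = "the wind is strong" (True).

Statement 1: In symbols: ((not R iff (S -> not Q)) nand P) nor R

not R = not True = False
not Q = not False = True
S -> not Q = True -> True = True
not R iff (S -> not Q) = False iff True = False
(not R iff (S -> not Q)) nand P = False nand True = True
((not R iff (S -> not Q)) nand P) nor R = True nor True = False
Hence Statement 1 is false.

Statement 2: In symbols: (S iff (R iff Q)) nor (P -> (Q and P))

R iff Q = True iff False = False
S iff (R iff Q) = True iff False = False
Q and P = False and True = False
P -> (Q and P) = True -> False = False
(S iff (R iff Q)) nor (P -> (Q and P)) = False nor False = True
So Statement 2 is true.

Statement 3: This is not (P xor not S).

not S = not True = False
P xor not S = True xor False = True
not (P xor not S) = not True = False
So Statement 3 is false.

Count: 1.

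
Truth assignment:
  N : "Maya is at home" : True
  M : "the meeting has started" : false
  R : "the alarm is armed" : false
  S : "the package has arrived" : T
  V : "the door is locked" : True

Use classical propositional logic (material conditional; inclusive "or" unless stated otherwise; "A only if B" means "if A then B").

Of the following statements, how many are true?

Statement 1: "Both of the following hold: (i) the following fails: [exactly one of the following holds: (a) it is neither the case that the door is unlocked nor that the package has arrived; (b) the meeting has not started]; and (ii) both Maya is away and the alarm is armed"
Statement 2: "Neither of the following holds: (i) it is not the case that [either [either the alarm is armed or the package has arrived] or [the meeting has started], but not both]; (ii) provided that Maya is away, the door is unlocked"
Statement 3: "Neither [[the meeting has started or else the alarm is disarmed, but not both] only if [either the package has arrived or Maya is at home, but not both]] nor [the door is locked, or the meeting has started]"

0

Statement 1: This is ¬((¬V ↓ S) ⊕ ¬M) ∧ (¬N ∧ R).

¬V = ¬T = F
¬V ↓ S = F ↓ T = F
¬M = ¬F = T
(¬V ↓ S) ⊕ ¬M = F ⊕ T = T
¬((¬V ↓ S) ⊕ ¬M) = ¬T = F
¬N = ¬T = F
¬N ∧ R = F ∧ F = F
¬((¬V ↓ S) ⊕ ¬M) ∧ (¬N ∧ R) = F ∧ F = F
So Statement 1 is false.

Statement 2: Parsed as ¬((R ∨ S) ⊕ M) ↓ (¬N → ¬V)

R ∨ S = F ∨ T = T
(R ∨ S) ⊕ M = T ⊕ F = T
¬((R ∨ S) ⊕ M) = ¬T = F
¬N = ¬T = F
¬V = ¬T = F
¬N → ¬V = F → F = T
¬((R ∨ S) ⊕ M) ↓ (¬N → ¬V) = F ↓ T = F
Thus Statement 2 is false.

Statement 3: Formalization: ((M ⊕ ¬R) → (S ⊕ N)) ↓ (V ∨ M)

¬R = ¬F = T
M ⊕ ¬R = F ⊕ T = T
S ⊕ N = T ⊕ T = F
(M ⊕ ¬R) → (S ⊕ N) = T → F = F
V ∨ M = T ∨ F = T
((M ⊕ ¬R) → (S ⊕ N)) ↓ (V ∨ M) = F ↓ T = F
Hence Statement 3 is false.

0 of the 3 statements are true (none).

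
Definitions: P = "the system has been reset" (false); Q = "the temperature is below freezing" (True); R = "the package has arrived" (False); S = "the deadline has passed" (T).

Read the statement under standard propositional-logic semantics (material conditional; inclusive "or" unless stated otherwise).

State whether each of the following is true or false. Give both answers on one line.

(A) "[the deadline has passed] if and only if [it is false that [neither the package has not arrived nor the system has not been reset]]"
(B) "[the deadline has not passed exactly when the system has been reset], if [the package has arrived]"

(A) true, (B) true

(A): Formalization: S iff not (not R nor not P)

not R = not False = True
not P = not False = True
not R nor not P = True nor True = False
not (not R nor not P) = not False = True
S iff not (not R nor not P) = True iff True = True
So (A) is true.

(B): Parsed as R -> (not S iff P)

not S = not True = False
not S iff P = False iff False = True
R -> (not S iff P) = False -> True = True
So (B) is true.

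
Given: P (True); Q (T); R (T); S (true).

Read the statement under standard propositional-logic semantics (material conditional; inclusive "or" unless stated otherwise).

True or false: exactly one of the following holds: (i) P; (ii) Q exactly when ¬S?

True

This is P ⊕ (Q ↔ ¬S).

¬S = ¬T = F
Q ↔ ¬S = T ↔ F = F
P ⊕ (Q ↔ ¬S) = T ⊕ F = T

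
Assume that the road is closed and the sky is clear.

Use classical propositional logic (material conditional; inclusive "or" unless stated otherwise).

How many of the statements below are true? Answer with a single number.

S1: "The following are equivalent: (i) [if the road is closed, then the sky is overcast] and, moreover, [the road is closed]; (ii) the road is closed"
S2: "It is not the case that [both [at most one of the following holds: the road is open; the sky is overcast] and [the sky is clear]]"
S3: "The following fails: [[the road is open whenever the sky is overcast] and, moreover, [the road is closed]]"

0

Let G = "the road is closed" (T), U = "the sky is overcast" (F).

S1: Parsed as ((G -> U) & G) <-> G

G -> U = T -> F = F
(G -> U) & G = F & T = F
((G -> U) & G) <-> G = F <-> T = F
Hence S1 is false.

S2: In symbols: ~((~G nand U) & ~U)

~G = ~T = F
~G nand U = F nand F = T
~U = ~F = T
(~G nand U) & ~U = T & T = T
~((~G nand U) & ~U) = ~T = F
So S2 is false.

S3: In symbols: ~((U -> ~G) & G)

~G = ~T = F
U -> ~G = F -> F = T
(U -> ~G) & G = T & T = T
~((U -> ~G) & G) = ~T = F
Hence S3 is false.

True statements: 0 (none).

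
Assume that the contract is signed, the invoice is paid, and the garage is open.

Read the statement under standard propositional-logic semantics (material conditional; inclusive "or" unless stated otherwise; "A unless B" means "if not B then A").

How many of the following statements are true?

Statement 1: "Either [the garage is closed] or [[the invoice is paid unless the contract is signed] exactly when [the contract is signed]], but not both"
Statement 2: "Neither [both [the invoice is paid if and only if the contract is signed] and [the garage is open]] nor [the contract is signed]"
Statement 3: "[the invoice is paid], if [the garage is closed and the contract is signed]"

2

Let R = "the garage is closed" (F), Q = "the invoice is paid" (T), P = "the contract is signed" (T).

Statement 1: This is R xor ((Q | P) <-> P).

Q | P = T | T = T
(Q | P) <-> P = T <-> T = T
R xor ((Q | P) <-> P) = F xor T = T
So Statement 1 is true.

Statement 2: This is ((Q <-> P) & ~R) nor P.

Q <-> P = T <-> T = T
~R = ~F = T
(Q <-> P) & ~R = T & T = T
((Q <-> P) & ~R) nor P = T nor T = F
Thus Statement 2 is false.

Statement 3: Parsed as (R & P) -> Q

R & P = F & T = F
(R & P) -> Q = F -> T = T
Hence Statement 3 is true.

True statements: 2 (Statement 1, Statement 3).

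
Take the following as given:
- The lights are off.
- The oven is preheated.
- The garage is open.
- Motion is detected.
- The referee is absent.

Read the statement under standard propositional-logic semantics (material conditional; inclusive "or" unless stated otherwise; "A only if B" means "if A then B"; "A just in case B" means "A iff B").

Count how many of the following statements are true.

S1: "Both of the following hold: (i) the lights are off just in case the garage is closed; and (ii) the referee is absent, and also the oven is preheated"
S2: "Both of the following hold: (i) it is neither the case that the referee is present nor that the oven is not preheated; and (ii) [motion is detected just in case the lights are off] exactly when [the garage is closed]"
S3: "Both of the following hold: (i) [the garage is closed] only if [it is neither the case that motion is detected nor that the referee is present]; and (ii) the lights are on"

Let P = "the lights are on" (False), Q = "the garage is closed" (False), K = "the referee is present" (False), W = "the oven is preheated" (True), R = "motion is detected" (True).

S1: In symbols: (not P iff Q) and (not K and W)

not P = not False = True
not P iff Q = True iff False = False
not K = not False = True
not K and W = True and True = True
(not P iff Q) and (not K and W) = False and True = False
Thus S1 is false.

S2: Formalization: (K nor not W) and ((R iff not P) iff Q)

not W = not True = False
K nor not W = False nor False = True
not P = not False = True
R iff not P = True iff True = True
(R iff not P) iff Q = True iff False = False
(K nor not W) and ((R iff not P) iff Q) = True and False = False
Hence S2 is false.

S3: Parsed as (Q -> (R nor K)) and P

R nor K = True nor False = False
Q -> (R nor K) = False -> False = True
(Q -> (R nor K)) and P = True and False = False
Hence S3 is false.

True statements: 0 (none).

0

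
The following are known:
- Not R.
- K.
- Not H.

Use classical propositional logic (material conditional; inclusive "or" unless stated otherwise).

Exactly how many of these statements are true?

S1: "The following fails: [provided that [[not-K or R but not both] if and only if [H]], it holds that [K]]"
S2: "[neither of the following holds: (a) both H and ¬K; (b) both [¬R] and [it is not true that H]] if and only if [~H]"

S1: This is ¬(((¬K ⊕ R) ↔ H) → K).

¬K = ¬T = F
¬K ⊕ R = F ⊕ F = F
(¬K ⊕ R) ↔ H = F ↔ F = T
((¬K ⊕ R) ↔ H) → K = T → T = T
¬(((¬K ⊕ R) ↔ H) → K) = ¬T = F
Hence S1 is false.

S2: Formalization: ((H ∧ ¬K) ↓ (¬R ∧ ¬H)) ↔ ¬H

¬K = ¬T = F
H ∧ ¬K = F ∧ F = F
¬R = ¬F = T
¬H = ¬F = T
¬R ∧ ¬H = T ∧ T = T
(H ∧ ¬K) ↓ (¬R ∧ ¬H) = F ↓ T = F
¬H = ¬F = T
((H ∧ ¬K) ↓ (¬R ∧ ¬H)) ↔ ¬H = F ↔ T = F
So S2 is false.

True statements: 0 (none).

0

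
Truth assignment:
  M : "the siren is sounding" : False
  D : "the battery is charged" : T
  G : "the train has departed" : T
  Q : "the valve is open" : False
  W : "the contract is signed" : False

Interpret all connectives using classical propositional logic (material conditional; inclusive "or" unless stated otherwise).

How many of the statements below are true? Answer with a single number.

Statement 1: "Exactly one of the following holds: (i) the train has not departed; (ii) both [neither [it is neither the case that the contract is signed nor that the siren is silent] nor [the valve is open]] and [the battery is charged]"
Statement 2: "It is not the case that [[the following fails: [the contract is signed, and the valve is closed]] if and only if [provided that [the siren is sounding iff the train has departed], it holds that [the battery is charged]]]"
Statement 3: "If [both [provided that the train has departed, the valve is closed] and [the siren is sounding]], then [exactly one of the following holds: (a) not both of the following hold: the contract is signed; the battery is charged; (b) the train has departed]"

2

Statement 1: This is ¬G ⊕ (((W ↓ ¬M) ↓ Q) ∧ D).

¬G = ¬T = F
¬M = ¬F = T
W ↓ ¬M = F ↓ T = F
(W ↓ ¬M) ↓ Q = F ↓ F = T
((W ↓ ¬M) ↓ Q) ∧ D = T ∧ T = T
¬G ⊕ (((W ↓ ¬M) ↓ Q) ∧ D) = F ⊕ T = T
Hence Statement 1 is true.

Statement 2: In symbols: ¬(¬(W ∧ ¬Q) ↔ ((M ↔ G) → D))

¬Q = ¬F = T
W ∧ ¬Q = F ∧ T = F
¬(W ∧ ¬Q) = ¬F = T
M ↔ G = F ↔ T = F
(M ↔ G) → D = F → T = T
¬(W ∧ ¬Q) ↔ ((M ↔ G) → D) = T ↔ T = T
¬(¬(W ∧ ¬Q) ↔ ((M ↔ G) → D)) = ¬T = F
Thus Statement 2 is false.

Statement 3: This is ((G → ¬Q) ∧ M) → ((W ↑ D) ⊕ G).

¬Q = ¬F = T
G → ¬Q = T → T = T
(G → ¬Q) ∧ M = T ∧ F = F
W ↑ D = F ↑ T = T
(W ↑ D) ⊕ G = T ⊕ T = F
((G → ¬Q) ∧ M) → ((W ↑ D) ⊕ G) = F → F = T
Hence Statement 3 is true.

Count: 2.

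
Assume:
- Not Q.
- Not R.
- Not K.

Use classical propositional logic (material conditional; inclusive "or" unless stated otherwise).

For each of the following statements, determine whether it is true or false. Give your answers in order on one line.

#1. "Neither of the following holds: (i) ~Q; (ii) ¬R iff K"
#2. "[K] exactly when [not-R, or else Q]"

#1 False; #2 False

#1: This is ~Q nor (~R <-> K).

~Q = ~F = T
~R = ~F = T
~R <-> K = T <-> F = F
~Q nor (~R <-> K) = T nor F = F
So #1 is false.

#2: In symbols: K <-> (~R | Q)

~R = ~F = T
~R | Q = T | F = T
K <-> (~R | Q) = F <-> T = F
Hence #2 is false.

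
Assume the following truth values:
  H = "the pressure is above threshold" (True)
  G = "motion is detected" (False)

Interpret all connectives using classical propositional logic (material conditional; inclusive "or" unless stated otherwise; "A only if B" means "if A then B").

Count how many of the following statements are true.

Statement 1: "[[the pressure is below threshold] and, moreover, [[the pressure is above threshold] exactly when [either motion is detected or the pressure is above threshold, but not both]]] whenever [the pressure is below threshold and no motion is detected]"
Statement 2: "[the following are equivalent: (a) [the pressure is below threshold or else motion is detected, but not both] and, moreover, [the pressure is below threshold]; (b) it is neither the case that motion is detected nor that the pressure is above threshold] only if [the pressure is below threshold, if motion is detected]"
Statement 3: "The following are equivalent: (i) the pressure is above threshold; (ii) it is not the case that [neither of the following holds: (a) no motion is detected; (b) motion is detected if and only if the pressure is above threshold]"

3

Statement 1: In symbols: (~H & ~G) -> (~H & (H <-> (G xor H)))

~H = ~T = F
~G = ~F = T
~H & ~G = F & T = F
~H = ~T = F
G xor H = F xor T = T
H <-> (G xor H) = T <-> T = T
~H & (H <-> (G xor H)) = F & T = F
(~H & ~G) -> (~H & (H <-> (G xor H))) = F -> F = T
So Statement 1 is true.

Statement 2: Parsed as (((~H xor G) & ~H) <-> (G nor H)) -> (G -> ~H)

~H = ~T = F
~H xor G = F xor F = F
~H = ~T = F
(~H xor G) & ~H = F & F = F
G nor H = F nor T = F
((~H xor G) & ~H) <-> (G nor H) = F <-> F = T
~H = ~T = F
G -> ~H = F -> F = T
(((~H xor G) & ~H) <-> (G nor H)) -> (G -> ~H) = T -> T = T
So Statement 2 is true.

Statement 3: In symbols: H <-> ~(~G nor (G <-> H))

~G = ~F = T
G <-> H = F <-> T = F
~G nor (G <-> H) = T nor F = F
~(~G nor (G <-> H)) = ~F = T
H <-> ~(~G nor (G <-> H)) = T <-> T = T
Thus Statement 3 is true.

True statements: 3 (Statement 1, Statement 2, Statement 3).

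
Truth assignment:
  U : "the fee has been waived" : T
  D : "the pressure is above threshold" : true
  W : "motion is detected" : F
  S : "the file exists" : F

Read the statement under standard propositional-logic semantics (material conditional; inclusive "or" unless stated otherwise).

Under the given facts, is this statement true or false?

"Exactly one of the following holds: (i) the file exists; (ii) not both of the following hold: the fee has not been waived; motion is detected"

In symbols: S xor (~U nand W)

~U = ~T = F
~U nand W = F nand F = T
S xor (~U nand W) = F xor T = T

The statement is true.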